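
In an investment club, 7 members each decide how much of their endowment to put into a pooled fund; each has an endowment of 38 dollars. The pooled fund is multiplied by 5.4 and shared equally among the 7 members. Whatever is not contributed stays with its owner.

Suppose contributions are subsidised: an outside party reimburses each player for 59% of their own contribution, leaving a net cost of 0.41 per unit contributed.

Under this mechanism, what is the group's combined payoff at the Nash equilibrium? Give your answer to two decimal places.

1593.34 dollars

With the mechanism, a contributed unit returns (5.4/7) / 0.41 = 1.8815 per unit of net cost to the contributor — now above 1 — so contributing fully is weakly dominant for every player.
So the Nash equilibrium is full contribution by all 7; the group earns 7 × (38 × 0.59 + 5.4 × 38) = 1593.34.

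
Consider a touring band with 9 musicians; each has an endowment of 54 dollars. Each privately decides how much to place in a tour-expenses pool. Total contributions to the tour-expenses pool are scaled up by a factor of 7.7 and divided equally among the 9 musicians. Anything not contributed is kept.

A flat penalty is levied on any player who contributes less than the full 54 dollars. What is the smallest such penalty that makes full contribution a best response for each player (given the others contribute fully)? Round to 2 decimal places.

7.80 dollars

Given the others contribute fully, the best deviation is to contribute 0 (any partial contribution still incurs the fine and gives up units whose private return 0.8556 is below 1).
Deviating from 54 to 0 saves 54 dollars but forfeits the deviator's share of the drop in the tour-expenses pool: 7.7/9 × 54 = 46.20.
So the deviation gain is 54 − 46.20 = 7.80, and the fine must be at least 7.80 dollars to wipe it out.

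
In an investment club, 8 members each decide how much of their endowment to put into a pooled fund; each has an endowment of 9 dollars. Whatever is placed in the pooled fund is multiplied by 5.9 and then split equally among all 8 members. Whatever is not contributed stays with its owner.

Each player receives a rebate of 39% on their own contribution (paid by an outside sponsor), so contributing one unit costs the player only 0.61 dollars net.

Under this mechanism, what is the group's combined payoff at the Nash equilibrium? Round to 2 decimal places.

With the mechanism, a contributed unit returns (5.9/8) / 0.61 = 1.2090 per unit of net cost to the contributor — now above 1 — so contributing fully is weakly dominant for every player.
At the Nash equilibrium everyone contributes 9. Group total payoff = 8 × (9 × 0.39 + 5.9 × 9) = 452.88.

452.88 dollars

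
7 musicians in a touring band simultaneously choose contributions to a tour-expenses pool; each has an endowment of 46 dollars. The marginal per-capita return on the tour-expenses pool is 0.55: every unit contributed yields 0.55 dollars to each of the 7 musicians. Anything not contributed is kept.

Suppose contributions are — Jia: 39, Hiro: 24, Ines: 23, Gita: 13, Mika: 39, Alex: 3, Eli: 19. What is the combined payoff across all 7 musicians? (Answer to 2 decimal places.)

Total contributed: 39 + 24 + 23 + 13 + 39 + 3 + 19 = 160; total kept: 7 × 46 − 160 = 162.
The tour-expenses pool pays out 0.55 × 7 × 160 = 616.00 in aggregate.
Group total = 162 + 616.00 = 778.00.

778.00 dollars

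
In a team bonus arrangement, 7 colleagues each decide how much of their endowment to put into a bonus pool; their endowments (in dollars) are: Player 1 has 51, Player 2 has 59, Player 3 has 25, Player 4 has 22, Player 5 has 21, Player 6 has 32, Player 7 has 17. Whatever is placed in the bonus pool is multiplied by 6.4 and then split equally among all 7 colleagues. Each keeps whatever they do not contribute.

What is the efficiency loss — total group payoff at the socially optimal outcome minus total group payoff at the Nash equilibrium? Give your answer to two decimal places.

The private return per contributed unit is 6.4/7 = 0.9143 < 1 for every player regardless of endowment, so the Nash equilibrium is zero contribution and the group total is Σ E_j = 51 + 59 + 25 + 22 + 21 + 32 + 17 = 227.
Each contributed unit returns 6.400 to the group, so the social optimum is full contribution by everyone: group total = 6.400 × 227 = 1452.80.
Efficiency loss = (6.400 − 1) × 227 = 1225.80.

1225.80 dollars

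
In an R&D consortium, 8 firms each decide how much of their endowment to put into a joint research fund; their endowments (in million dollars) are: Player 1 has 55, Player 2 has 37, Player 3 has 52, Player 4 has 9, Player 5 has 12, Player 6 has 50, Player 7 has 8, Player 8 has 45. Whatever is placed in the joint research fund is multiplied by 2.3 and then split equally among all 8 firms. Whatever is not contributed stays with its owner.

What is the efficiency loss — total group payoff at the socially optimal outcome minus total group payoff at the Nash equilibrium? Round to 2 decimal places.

The private return per contributed unit is 2.3/8 = 0.2875 < 1 for every player regardless of endowment, so the Nash equilibrium is zero contribution and the group total is Σ E_j = 55 + 37 + 52 + 9 + 12 + 50 + 8 + 45 = 268.
Each contributed unit returns 2.300 to the group, so the social optimum is full contribution by everyone: group total = 2.300 × 268 = 616.40.
Efficiency loss = (2.300 − 1) × 268 = 348.40.

348.40 million dollars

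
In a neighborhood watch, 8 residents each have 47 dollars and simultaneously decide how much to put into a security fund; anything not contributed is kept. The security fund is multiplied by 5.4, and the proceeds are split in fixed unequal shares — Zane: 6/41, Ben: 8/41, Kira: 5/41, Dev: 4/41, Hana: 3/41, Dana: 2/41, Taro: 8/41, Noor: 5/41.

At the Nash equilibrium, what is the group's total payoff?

Player j's private return per contributed unit is 5.4 × (j's share). Contributing is weakly dominant for j when that share is at least 1/5.4 = 0.1852, and contributing 0 is dominant otherwise.
Ben and Taro clear that bar, contributing 47 each; the remaining 6 contribute 0. Total contributed: 94.
The security fund pays out 5.4 × 94 = 507.60 in total (split across the unequal shares, but the aggregate is all that matters for the group sum).
The 6 free-riders keep 47 each, adding 282. Group total = 282 + 507.60 = 789.60.

789.60 dollars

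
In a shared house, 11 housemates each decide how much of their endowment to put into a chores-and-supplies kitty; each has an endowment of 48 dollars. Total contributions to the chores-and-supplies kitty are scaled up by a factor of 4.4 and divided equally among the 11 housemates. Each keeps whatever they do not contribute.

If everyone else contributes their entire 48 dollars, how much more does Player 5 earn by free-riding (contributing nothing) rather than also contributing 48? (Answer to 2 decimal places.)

28.80 dollars

Switching from a contribution of 48 to 0 lets Player 5 keep an extra 48 dollars, but lowers the chores-and-supplies kitty by 48, which costs Player 5 their own share of that drop: 4.4/11 × 48 = 19.20.
Net gain = 48 − 19.20 = 28.80. The private return per contributed unit (0.4000) is below 1, so free-riding is indeed the best response regardless of what the others do.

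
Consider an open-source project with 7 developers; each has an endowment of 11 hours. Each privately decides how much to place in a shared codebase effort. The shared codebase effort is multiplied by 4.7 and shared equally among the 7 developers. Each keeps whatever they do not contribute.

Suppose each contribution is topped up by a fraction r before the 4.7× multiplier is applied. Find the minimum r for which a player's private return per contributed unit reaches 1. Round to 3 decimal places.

0.489

With matching at rate r, one contributed unit becomes (1 + r) in the shared codebase effort and returns 4.7 × (1 + r) / 7 to the contributor.
Setting this equal to 1: 1 + r = 7/4.7 = 1.4894.
So the minimum matching rate is r = 1.4894 − 1 = 0.489.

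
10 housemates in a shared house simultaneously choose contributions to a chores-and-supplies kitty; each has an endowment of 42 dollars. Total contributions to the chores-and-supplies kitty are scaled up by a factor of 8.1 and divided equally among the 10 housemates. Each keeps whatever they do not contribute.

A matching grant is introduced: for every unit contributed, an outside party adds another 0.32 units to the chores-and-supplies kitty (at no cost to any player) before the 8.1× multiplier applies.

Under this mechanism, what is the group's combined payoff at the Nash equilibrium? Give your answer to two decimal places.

The effective private return per unit is now 8.1 × 1.32 / 10 = 1.0692 > 1, so every player's dominant strategy flips to full contribution.
At the Nash equilibrium everyone contributes 42. Group total payoff = 8.1 × 1.32 × 420 = 4490.64.

4490.64 dollars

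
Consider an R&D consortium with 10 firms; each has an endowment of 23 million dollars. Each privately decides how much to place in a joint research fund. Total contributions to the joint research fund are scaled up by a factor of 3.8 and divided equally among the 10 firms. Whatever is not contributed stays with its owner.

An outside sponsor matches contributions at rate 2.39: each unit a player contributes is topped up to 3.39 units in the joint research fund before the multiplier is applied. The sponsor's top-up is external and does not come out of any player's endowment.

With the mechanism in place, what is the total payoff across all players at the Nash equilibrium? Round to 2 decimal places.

2962.86 million dollars

With the mechanism, a contributed unit returns 3.8 × 3.39 / 10 = 1.2882 per unit of net cost to the contributor — now above 1 — so contributing fully is weakly dominant for every player.
At the Nash equilibrium everyone contributes 23. Group total payoff = 3.8 × 3.39 × 230 = 2962.86.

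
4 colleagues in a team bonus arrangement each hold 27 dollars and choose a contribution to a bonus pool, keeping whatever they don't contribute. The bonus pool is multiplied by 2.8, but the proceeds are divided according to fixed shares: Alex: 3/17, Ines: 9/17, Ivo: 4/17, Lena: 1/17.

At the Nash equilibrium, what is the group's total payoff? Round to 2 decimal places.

For player j, contributing a unit is worthwhile iff 2.8 × (j's share) ≥ 1, i.e. iff j's share is at least 0.3571.
Only Ines (9/17) clears that bar, contributing 27; the remaining 3 contribute 0. Total contributed: 27.
The bonus pool pays out 2.8 × 27 = 75.60 in total (split across the unequal shares, but the aggregate is all that matters for the group sum).
The 3 free-riders keep 27 each, adding 81. Group total = 81 + 75.60 = 156.60.

156.60 dollars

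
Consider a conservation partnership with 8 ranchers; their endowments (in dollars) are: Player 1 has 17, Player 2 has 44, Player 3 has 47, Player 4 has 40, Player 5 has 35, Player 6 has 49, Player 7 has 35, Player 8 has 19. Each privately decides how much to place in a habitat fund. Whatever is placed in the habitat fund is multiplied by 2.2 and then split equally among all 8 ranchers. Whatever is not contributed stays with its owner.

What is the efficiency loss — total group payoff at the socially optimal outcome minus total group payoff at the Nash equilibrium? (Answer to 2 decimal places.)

The private return per contributed unit is 2.2/8 = 0.2750 < 1 for every player regardless of endowment, so the Nash equilibrium is zero contribution and the group total is Σ E_j = 17 + 44 + 47 + 40 + 35 + 49 + 35 + 19 = 286.
Each contributed unit returns 2.200 to the group, so the social optimum is full contribution by everyone: group total = 2.200 × 286 = 629.20.
Efficiency loss = (2.200 − 1) × 286 = 343.20.

343.20 dollars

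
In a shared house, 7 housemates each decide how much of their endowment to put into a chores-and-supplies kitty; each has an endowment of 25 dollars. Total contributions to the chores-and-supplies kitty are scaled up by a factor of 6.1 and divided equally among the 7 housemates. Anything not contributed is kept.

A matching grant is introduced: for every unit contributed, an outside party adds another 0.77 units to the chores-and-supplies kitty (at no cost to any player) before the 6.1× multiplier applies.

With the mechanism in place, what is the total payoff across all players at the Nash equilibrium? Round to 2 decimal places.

1889.48 dollars

The effective private return per unit is now 6.1 × 1.77 / 7 = 1.5424 > 1, so every player's dominant strategy flips to full contribution.
So the Nash equilibrium is full contribution by all 7; the group earns 6.1 × 1.77 × 175 = 1889.48.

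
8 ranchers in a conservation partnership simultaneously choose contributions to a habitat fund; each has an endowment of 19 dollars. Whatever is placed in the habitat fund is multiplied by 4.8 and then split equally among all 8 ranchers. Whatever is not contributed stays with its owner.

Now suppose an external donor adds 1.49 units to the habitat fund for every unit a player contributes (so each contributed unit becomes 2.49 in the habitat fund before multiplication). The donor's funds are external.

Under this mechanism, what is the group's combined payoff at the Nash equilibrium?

With the mechanism, a contributed unit returns 4.8 × 2.49 / 8 = 1.4940 per unit of net cost to the contributor — now above 1 — so contributing fully is weakly dominant for every player.
At the Nash equilibrium everyone contributes 19. Group total payoff = 4.8 × 2.49 × 152 = 1816.70.

1816.70 dollars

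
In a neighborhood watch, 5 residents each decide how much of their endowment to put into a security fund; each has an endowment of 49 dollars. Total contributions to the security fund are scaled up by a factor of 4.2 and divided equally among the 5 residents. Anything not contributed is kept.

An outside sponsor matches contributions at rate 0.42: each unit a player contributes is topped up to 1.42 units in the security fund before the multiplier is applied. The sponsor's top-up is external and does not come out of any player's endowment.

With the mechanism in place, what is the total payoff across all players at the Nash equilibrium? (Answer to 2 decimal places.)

1461.18 dollars

Under the mechanism each unit contributed yields 4.2 × 1.42 / 5 = 1.1928 back to its contributor per unit of net cost, which exceeds 1, making full contribution the dominant choice for everyone.
At the Nash equilibrium everyone contributes 49. Group total payoff = 4.2 × 1.42 × 245 = 1461.18.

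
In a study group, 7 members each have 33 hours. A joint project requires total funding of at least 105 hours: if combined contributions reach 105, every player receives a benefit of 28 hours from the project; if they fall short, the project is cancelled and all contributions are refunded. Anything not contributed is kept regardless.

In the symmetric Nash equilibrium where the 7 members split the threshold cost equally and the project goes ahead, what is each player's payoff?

46 hours

Equal share of the threshold: 105/7 = 15.
At this profile no one gains by cutting their contribution: any cut drops the total below 105, the project is cancelled, contributions are refunded, and the deviator ends with 33, which is less than 33 − 15 + 28 = 46. Contributing more than 15 just wastes the excess. So contributing exactly 15 is a best response.
Each player's payoff: 33 − 15 + 28 = 46.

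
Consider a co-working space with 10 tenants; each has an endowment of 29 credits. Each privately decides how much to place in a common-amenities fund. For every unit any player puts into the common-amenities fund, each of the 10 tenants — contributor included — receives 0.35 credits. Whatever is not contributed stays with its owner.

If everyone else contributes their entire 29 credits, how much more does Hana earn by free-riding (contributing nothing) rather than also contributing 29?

Switching from a contribution of 29 to 0 lets Hana keep an extra 29 credits, but lowers the common-amenities fund by 29, which costs Hana their own share of that drop: 0.35 × 29 = 10.15.
Net gain = 29 − 10.15 = 18.85. The private return per contributed unit (0.35) is below 1, so free-riding is indeed the best response regardless of what the others do.

18.85 credits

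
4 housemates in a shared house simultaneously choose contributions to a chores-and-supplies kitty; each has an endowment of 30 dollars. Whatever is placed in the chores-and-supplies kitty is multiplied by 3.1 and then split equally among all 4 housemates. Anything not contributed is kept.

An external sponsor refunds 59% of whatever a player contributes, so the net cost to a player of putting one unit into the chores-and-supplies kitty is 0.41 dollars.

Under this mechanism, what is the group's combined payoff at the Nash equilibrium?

442.80 dollars

Under the mechanism each unit contributed yields (3.1/4) / 0.41 = 1.8902 back to its contributor per unit of net cost, which exceeds 1, making full contribution the dominant choice for everyone.
So the Nash equilibrium is full contribution by all 4; the group earns 4 × (30 × 0.59 + 3.1 × 30) = 442.80.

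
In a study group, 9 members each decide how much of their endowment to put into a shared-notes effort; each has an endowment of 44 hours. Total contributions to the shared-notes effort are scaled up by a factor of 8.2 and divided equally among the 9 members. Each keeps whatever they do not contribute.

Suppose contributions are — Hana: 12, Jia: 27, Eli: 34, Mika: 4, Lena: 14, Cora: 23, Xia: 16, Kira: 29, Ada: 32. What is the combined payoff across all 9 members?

Total contributed: 12 + 27 + 34 + 4 + 14 + 23 + 16 + 29 + 32 = 191; total kept: 9 × 44 − 191 = 205.
The shared-notes effort pays out 8.2 × 191 = 1566.20 in aggregate.
Group total = 205 + 1566.20 = 1771.20.

1771.20 hours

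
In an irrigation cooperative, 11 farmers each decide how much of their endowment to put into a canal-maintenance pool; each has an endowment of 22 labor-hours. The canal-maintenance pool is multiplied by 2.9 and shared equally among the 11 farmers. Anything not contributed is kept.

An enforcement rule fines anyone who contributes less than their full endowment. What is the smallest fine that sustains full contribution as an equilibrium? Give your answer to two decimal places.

Given the others contribute fully, the best deviation is to contribute 0 (any partial contribution still incurs the fine and gives up units whose private return 0.2636 is below 1).
Deviating from 22 to 0 saves 22 labor-hours but forfeits the deviator's share of the drop in the canal-maintenance pool: 2.9/11 × 22 = 5.80.
So the deviation gain is 22 − 5.80 = 16.20, and the fine must be at least 16.20 labor-hours to wipe it out.

16.20 labor-hours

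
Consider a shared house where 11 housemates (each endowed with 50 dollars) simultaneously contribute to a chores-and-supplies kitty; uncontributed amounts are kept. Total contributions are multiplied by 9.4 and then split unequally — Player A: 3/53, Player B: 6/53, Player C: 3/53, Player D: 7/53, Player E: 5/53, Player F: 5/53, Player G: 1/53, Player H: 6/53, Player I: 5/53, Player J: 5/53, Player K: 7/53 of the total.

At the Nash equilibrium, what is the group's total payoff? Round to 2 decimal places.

For player j, contributing a unit is worthwhile iff 9.4 × (j's share) ≥ 1, i.e. iff j's share is at least 0.1064.
Player B, Player D, Player H and Player K clear that bar, contributing 50 each; the remaining 7 contribute 0. Total contributed: 200.
The chores-and-supplies kitty pays out 9.4 × 200 = 1880.00 in total (split across the unequal shares, but the aggregate is all that matters for the group sum).
The 7 free-riders keep 50 each, adding 350. Group total = 350 + 1880.00 = 2230.00.

2230.00 dollars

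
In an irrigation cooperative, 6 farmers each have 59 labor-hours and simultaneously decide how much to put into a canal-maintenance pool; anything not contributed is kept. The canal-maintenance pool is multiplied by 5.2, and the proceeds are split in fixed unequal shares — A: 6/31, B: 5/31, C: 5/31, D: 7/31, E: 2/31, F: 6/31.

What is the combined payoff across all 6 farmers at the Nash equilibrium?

1097.40 labor-hours

For player j, contributing a unit is worthwhile iff 5.2 × (j's share) ≥ 1, i.e. iff j's share is at least 0.1923.
The shares above 0.1923 belong to A, D and F, contributing 59 each; the remaining 3 contribute 0. Total contributed: 177.
The canal-maintenance pool pays out 5.2 × 177 = 920.40 in total (split across the unequal shares, but the aggregate is all that matters for the group sum).
The 3 free-riders keep 59 each, adding 177. Group total = 177 + 920.40 = 1097.40.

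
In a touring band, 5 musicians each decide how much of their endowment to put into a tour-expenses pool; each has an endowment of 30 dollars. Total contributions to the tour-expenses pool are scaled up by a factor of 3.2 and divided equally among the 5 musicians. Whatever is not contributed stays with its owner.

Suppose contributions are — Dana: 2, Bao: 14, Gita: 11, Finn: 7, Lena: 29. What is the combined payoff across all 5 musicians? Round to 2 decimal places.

288.60 dollars

Total contributed: 2 + 14 + 11 + 7 + 29 = 63; total kept: 5 × 30 − 63 = 87.
The tour-expenses pool pays out 3.2 × 63 = 201.60 in aggregate.
Group total = 87 + 201.60 = 288.60.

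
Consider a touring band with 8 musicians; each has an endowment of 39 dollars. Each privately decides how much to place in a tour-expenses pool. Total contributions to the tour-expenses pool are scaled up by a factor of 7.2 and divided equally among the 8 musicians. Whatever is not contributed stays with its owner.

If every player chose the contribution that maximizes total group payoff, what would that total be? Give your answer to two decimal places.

Each contributed unit returns 7.200 to the group as a whole (0.9000 to each of 8 players), which exceeds 1, so the social optimum is full contribution: group total = 7.200 × 312 = 2246.40.

2246.40 dollars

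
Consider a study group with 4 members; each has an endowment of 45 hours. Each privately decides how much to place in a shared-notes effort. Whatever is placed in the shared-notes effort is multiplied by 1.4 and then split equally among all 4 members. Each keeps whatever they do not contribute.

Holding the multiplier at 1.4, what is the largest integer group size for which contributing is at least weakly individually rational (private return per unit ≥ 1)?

1

Private return per unit is 1.4/(group size), which is ≥ 1 whenever the group size is ≤ 1.4.
The largest such integer is 1.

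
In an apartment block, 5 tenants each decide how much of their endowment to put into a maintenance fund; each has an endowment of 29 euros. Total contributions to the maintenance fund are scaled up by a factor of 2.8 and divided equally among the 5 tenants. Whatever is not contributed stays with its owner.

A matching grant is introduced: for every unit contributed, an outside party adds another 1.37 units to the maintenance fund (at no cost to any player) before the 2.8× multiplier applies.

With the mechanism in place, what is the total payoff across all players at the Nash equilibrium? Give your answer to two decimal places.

962.22 euros

The effective private return per unit is now 2.8 × 2.37 / 5 = 1.3272 > 1, so every player's dominant strategy flips to full contribution.
So the Nash equilibrium is full contribution by all 5; the group earns 2.8 × 2.37 × 145 = 962.22.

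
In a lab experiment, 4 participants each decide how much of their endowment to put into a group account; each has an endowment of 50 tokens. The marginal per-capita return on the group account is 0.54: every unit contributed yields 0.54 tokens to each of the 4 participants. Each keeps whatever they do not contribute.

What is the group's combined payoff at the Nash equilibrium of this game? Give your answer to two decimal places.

The private return per contributed unit is 0.54 < 1, so contributing 0 is dominant for every player. At the Nash equilibrium everyone keeps their 50, and the group total is 4 × 50 = 200.

200.00 tokens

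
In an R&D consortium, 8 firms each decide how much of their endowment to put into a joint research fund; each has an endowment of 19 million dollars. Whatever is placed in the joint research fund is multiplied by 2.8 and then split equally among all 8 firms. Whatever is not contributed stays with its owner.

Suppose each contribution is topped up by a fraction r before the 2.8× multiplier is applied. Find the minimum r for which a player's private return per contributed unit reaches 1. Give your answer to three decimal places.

1.857

With matching at rate r, one contributed unit becomes (1 + r) in the joint research fund and returns 2.8 × (1 + r) / 8 to the contributor.
Setting this equal to 1: 1 + r = 8/2.8 = 2.8571.
So the minimum matching rate is r = 2.8571 − 1 = 1.857.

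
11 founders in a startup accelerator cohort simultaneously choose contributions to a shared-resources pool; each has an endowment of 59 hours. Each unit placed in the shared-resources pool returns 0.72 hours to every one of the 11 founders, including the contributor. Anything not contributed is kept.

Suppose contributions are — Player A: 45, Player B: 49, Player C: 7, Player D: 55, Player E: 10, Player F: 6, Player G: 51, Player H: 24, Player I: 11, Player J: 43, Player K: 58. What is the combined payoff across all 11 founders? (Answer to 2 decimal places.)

Total contributed: 45 + 49 + 7 + 55 + 10 + 6 + 51 + 24 + 11 + 43 + 58 = 359; total kept: 11 × 59 − 359 = 290.
The shared-resources pool pays out 0.72 × 11 × 359 = 2843.28 in aggregate.
Group total = 290 + 2843.28 = 3133.28.

3133.28 hours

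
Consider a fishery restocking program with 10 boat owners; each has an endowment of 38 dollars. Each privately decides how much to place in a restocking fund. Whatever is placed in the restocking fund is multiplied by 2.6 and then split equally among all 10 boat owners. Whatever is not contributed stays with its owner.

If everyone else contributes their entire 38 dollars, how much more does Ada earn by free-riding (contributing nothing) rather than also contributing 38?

Switching from a contribution of 38 to 0 lets Ada keep an extra 38 dollars, but lowers the restocking fund by 38, which costs Ada their own share of that drop: 2.6/10 × 38 = 9.88.
Net gain = 38 − 9.88 = 28.12. The private return per contributed unit (0.2600) is below 1, so free-riding is indeed the best response regardless of what the others do.

28.12 dollars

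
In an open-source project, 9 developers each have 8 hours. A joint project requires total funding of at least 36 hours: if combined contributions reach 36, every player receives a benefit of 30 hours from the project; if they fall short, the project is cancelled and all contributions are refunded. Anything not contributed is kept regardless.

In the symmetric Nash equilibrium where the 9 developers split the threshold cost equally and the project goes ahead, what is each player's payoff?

Equal share of the threshold: 36/9 = 4.
At this profile no one gains by cutting their contribution: any cut drops the total below 36, the project is cancelled, contributions are refunded, and the deviator ends with 8, which is less than 8 − 4 + 30 = 34. Contributing more than 4 just wastes the excess. So contributing exactly 4 is a best response.
Each player's payoff: 8 − 4 + 30 = 34.

34 hours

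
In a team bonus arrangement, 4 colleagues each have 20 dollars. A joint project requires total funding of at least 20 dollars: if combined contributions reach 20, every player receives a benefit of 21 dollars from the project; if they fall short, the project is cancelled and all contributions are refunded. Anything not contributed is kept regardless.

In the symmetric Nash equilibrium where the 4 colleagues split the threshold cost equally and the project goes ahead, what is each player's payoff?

Equal share of the threshold: 20/4 = 5.
At this profile no one gains by cutting their contribution: any cut drops the total below 20, the project is cancelled, contributions are refunded, and the deviator ends with 20, which is less than 20 − 5 + 21 = 36. Contributing more than 5 just wastes the excess. So contributing exactly 5 is a best response.
Each player's payoff: 20 − 5 + 21 = 36.

36 dollars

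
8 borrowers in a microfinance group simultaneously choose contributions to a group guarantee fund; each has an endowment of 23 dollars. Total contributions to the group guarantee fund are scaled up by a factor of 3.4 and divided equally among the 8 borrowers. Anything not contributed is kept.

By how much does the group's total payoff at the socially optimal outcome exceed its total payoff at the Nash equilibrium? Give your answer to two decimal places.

441.60 dollars

Each contributed unit returns 3.4/8 = 0.4250 to its contributor — below 1 — so contributing 0 is dominant for every player. At the Nash equilibrium everyone keeps their 23, and the group total is 8 × 23 = 184.
Each contributed unit returns 3.400 to the group as a whole (0.4250 to each of 8 players), which exceeds 1, so the social optimum is full contribution: group total = 3.400 × 184 = 625.60.
Efficiency loss = 625.60 − 184 = 441.60.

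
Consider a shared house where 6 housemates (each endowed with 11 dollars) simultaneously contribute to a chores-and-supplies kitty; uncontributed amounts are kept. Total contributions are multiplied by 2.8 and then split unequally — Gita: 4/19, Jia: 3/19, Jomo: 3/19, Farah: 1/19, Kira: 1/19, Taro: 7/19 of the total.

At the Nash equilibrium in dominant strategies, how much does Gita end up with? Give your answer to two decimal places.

Each unit j contributes comes back to j as 2.8 × (j's share), so j prefers to contribute only if that share exceeds 1/2.8 = 0.3571; otherwise keeping the unit dominates.
Only Taro (7/19) clears that bar, contributing 11; the remaining 5 contribute 0. Total contributed: 11.
Gita keeps 11 and receives 2.8 × 11 × 4/19 = 6.48 from the chores-and-supplies kitty, for a payoff of 17.48.

17.48 dollars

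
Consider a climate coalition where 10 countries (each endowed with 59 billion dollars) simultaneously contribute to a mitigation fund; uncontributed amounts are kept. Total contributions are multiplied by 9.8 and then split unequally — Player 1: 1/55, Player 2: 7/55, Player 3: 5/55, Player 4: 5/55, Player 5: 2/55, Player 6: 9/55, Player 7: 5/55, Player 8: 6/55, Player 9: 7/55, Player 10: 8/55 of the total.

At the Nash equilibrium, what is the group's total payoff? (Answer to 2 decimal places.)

Player j's private return per contributed unit is 9.8 × (j's share). Contributing is weakly dominant for j when that share is at least 1/9.8 = 0.1020, and contributing 0 is dominant otherwise.
The shares above 0.1020 belong to Player 2, Player 6, Player 8, Player 9 and Player 10, contributing 59 each; the remaining 5 contribute 0. Total contributed: 295.
The mitigation fund pays out 9.8 × 295 = 2891.00 in total (split across the unequal shares, but the aggregate is all that matters for the group sum).
The 5 free-riders keep 59 each, adding 295. Group total = 295 + 2891.00 = 3186.00.

3186.00 billion dollars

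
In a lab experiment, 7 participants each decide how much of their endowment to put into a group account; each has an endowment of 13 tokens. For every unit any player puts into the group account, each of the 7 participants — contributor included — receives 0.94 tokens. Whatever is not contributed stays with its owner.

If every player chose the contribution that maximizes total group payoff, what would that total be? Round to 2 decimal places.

598.78 tokens

Each contributed unit returns 6.580 to the group as a whole (0.94 to each of 7 players), which exceeds 1, so the social optimum is full contribution: group total = 6.580 × 91 = 598.78.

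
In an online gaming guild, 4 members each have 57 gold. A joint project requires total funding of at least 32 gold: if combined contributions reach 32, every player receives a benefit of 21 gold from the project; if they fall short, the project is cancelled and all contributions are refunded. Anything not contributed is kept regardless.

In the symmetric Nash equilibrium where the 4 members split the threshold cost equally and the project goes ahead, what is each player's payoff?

70 gold

Equal share of the threshold: 32/4 = 8.
At this profile no one gains by cutting their contribution: any cut drops the total below 32, the project is cancelled, contributions are refunded, and the deviator ends with 57, which is less than 57 − 8 + 21 = 70. Contributing more than 8 just wastes the excess. So contributing exactly 8 is a best response.
Each player's payoff: 57 − 8 + 21 = 70.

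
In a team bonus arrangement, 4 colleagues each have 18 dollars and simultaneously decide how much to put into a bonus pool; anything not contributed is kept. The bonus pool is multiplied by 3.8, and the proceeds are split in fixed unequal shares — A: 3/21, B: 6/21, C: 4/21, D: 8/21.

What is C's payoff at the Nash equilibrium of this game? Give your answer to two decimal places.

For player j, contributing a unit is worthwhile iff 3.8 × (j's share) ≥ 1, i.e. iff j's share is at least 0.2632.
B and D are above the threshold, contributing 18 each; the remaining 2 contribute 0. Total contributed: 36.
C keeps 18 and receives 3.8 × 36 × 4/21 = 26.06 from the bonus pool, for a payoff of 44.06.

44.06 dollars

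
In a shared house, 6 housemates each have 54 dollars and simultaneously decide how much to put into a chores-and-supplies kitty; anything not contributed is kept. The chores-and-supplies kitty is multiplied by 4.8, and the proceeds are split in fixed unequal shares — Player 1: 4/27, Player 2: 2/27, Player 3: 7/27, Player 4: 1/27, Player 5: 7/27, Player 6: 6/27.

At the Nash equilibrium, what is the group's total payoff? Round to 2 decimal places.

Player j's private return per contributed unit is 4.8 × (j's share). Contributing is weakly dominant for j when that share is at least 1/4.8 = 0.2083, and contributing 0 is dominant otherwise.
Player 3, Player 5 and Player 6 are above the threshold, contributing 54 each; the remaining 3 contribute 0. Total contributed: 162.
The chores-and-supplies kitty pays out 4.8 × 162 = 777.60 in total (split across the unequal shares, but the aggregate is all that matters for the group sum).
The 3 free-riders keep 54 each, adding 162. Group total = 162 + 777.60 = 939.60.

939.60 dollars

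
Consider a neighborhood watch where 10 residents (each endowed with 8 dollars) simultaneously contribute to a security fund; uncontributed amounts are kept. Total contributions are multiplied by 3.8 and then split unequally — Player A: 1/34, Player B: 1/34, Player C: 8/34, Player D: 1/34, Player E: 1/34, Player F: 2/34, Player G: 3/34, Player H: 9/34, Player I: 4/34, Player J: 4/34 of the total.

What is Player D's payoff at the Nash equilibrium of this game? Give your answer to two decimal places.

Each unit j contributes comes back to j as 3.8 × (j's share), so j prefers to contribute only if that share exceeds 1/3.8 = 0.2632; otherwise keeping the unit dominates.
Only Player H (9/34) clears that bar, contributing 8; the remaining 9 contribute 0. Total contributed: 8.
Player D keeps 8 and receives 3.8 × 8 × 1/34 = 0.89 from the security fund, for a payoff of 8.89.

8.89 dollars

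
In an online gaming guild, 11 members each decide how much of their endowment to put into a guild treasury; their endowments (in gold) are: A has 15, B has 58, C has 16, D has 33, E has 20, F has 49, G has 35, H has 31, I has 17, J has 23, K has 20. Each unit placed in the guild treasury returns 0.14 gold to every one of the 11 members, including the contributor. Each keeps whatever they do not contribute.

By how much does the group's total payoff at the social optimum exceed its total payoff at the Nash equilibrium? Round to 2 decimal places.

171.18 gold

The private return per contributed unit is 0.14 < 1 for everyone, so the Nash equilibrium is zero contribution and the group total is Σ E_j = 15 + 58 + 16 + 33 + 20 + 49 + 35 + 31 + 17 + 23 + 20 = 317.
Each contributed unit returns 1.540 to the group, so the social optimum is full contribution by everyone: group total = 1.540 × 317 = 488.18.
Efficiency loss = (1.540 − 1) × 317 = 171.18.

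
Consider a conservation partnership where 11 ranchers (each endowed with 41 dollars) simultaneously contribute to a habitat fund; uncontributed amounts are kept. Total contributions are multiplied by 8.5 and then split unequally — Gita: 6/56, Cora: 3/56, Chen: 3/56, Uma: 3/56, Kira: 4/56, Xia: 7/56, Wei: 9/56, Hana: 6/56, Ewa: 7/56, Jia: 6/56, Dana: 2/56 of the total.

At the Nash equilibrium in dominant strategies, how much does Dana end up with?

78.34 dollars

Each unit j contributes comes back to j as 8.5 × (j's share), so j prefers to contribute only if that share exceeds 1/8.5 = 0.1176; otherwise keeping the unit dominates.
Xia, Wei and Ewa are above the threshold, contributing 41 each; the remaining 8 contribute 0. Total contributed: 123.
Dana keeps 41 and receives 8.5 × 123 × 2/56 = 37.34 from the habitat fund, for a payoff of 78.34.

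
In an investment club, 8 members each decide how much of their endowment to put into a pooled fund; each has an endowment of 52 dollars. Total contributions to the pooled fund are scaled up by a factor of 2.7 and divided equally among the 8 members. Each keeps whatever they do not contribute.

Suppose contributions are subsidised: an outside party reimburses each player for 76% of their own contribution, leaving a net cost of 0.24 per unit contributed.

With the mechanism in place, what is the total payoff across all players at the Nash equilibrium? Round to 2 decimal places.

Under the mechanism each unit contributed yields (2.7/8) / 0.24 = 1.4063 back to its contributor per unit of net cost, which exceeds 1, making full contribution the dominant choice for everyone.
At the Nash equilibrium everyone contributes 52. Group total payoff = 8 × (52 × 0.76 + 2.7 × 52) = 1439.36.

1439.36 dollars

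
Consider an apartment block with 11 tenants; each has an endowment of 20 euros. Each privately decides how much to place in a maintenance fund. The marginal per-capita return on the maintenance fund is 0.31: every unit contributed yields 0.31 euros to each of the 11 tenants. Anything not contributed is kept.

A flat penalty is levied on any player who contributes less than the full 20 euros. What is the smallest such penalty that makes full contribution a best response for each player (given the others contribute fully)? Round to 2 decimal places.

Given the others contribute fully, the best deviation is to contribute 0 (any partial contribution still incurs the fine and gives up units whose private return 0.31 is below 1).
Deviating from 20 to 0 saves 20 euros but forfeits the deviator's share of the drop in the maintenance fund: 0.31 × 20 = 6.20.
So the deviation gain is 20 − 6.20 = 13.80, and the fine must be at least 13.80 euros to wipe it out.

13.80 euros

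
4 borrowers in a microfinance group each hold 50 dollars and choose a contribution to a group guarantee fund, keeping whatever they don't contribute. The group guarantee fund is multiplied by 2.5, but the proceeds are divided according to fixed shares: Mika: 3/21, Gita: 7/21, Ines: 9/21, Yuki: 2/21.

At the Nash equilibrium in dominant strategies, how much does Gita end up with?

91.67 dollars

A player with share s gets back 2.5·s per unit contributed, so full contribution is dominant for anyone with s > 1/2.5 = 0.4000 and zero contribution is dominant for anyone below.
Ines alone (share 9/21) is above the threshold, contributing 50; the remaining 3 contribute 0. Total contributed: 50.
Gita keeps 50 and receives 2.5 × 50 × 7/21 = 41.67 from the group guarantee fund, for a payoff of 91.67.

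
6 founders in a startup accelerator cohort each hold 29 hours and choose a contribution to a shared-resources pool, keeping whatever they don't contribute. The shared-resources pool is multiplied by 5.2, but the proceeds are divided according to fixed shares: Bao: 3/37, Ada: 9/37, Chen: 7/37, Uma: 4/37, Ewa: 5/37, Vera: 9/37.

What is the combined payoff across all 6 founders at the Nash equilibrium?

Player j's private return per contributed unit is 5.2 × (j's share). Contributing is weakly dominant for j when that share is at least 1/5.2 = 0.1923, and contributing 0 is dominant otherwise.
Ada and Vera clear that bar, contributing 29 each; the remaining 4 contribute 0. Total contributed: 58.
The shared-resources pool pays out 5.2 × 58 = 301.60 in total (split across the unequal shares, but the aggregate is all that matters for the group sum).
The 4 free-riders keep 29 each, adding 116. Group total = 116 + 301.60 = 417.60.

417.60 hours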